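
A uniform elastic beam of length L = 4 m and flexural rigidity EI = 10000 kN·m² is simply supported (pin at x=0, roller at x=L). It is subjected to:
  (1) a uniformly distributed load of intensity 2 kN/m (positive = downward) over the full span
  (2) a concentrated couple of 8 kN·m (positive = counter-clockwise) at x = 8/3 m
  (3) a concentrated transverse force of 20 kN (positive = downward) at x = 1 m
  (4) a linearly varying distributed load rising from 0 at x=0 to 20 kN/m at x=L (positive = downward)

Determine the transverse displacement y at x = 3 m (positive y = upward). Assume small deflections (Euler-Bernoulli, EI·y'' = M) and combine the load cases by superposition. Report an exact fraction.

Load 1 — uniform load w=2 kN/m over full span:
  y_1 = -wx(L³-2Lx²+x³)/(24EI) = -2·3·(4³-2·4·3²+3³)/(24·10000) = -19/40000 m
Load 2 — applied couple M₀=8 kN·m at a=8/3 m (b=L-a=4/3):
  y_2 = (M₀x³/(6L)-M₀(x-a)²/2+C₁x)/EI  [x>a] with C₁=M₀(3b²-L²)/(6L)=-32/9 = (8·3³/(6·4)-8·(3-(8/3))²/2+(-32/9)·3)/10000 = -19/90000 m
Load 3 — point force P=20 kN at a=1 m (b=L-a=3):
  y_3 = -Pa(L-x)(2Lx-a²-x²)/(6LEI)  [x>a] = -20·1·(4-3)·(2·4·3-1²-3²)/(6·4·10000) = -7/6000 m
Load 4 — triangular load w₀=20 kN/m (0→w₀ over full span):
  y_4 = -w₀x(7L⁴-10L²x²+3x⁴)/(360LEI) = -20·3·(7·4⁴-10·4²·3²+3·3⁴)/(360·4·10000) = -119/48000 m
Superposition: y = Σ y_i = -3119/720000 m ≈ -0.004332 m

y(3) = -3119/720000 m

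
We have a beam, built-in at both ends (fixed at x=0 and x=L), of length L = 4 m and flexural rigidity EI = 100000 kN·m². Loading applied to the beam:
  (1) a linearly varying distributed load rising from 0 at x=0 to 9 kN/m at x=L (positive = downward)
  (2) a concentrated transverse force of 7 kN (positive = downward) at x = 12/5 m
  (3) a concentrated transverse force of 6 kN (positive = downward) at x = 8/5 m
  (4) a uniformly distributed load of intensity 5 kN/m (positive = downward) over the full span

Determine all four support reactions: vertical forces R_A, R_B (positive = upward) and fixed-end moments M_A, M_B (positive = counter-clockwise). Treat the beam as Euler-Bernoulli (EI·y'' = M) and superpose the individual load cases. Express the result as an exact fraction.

R_A = 2719/125 kN, M_A = 6604/375 kN·m, R_B = 3656/125 kN, M_B = -7576/375 kN·m

Load 1 — triangular load w₀=9 kN/m (0→w₀ over full span):
  R_A = 3w₀L/20 = 3·9·4/20 = 27/5 kN
  M_A = w₀L²/30 = 9·4²/30 = 24/5 kN·m
  R_B = 7w₀L/20 = 7·9·4/20 = 63/5 kN
  M_B = -w₀L²/20 = -9·4²/20 = -36/5 kN·m
Load 2 — point force P=7 kN at a=12/5 m (b=L-a=8/5):
  R_A = Pb²(3a+b)/L³ = 7·(8/5)²·(3·(12/5)+(8/5))/4³ = 308/125 kN
  M_A = Pab²/L² = 7·(12/5)·(8/5)²/4² = 336/125 kN·m
  R_B = Pa²(a+3b)/L³ = 7·(12/5)²·((12/5)+3·(8/5))/4³ = 567/125 kN
  M_B = -Pa²b/L² = -7·(12/5)²·(8/5)/4² = -504/125 kN·m
Load 3 — point force P=6 kN at a=8/5 m (b=L-a=12/5):
  R_A = Pb²(3a+b)/L³ = 6·(12/5)²·(3·(8/5)+(12/5))/4³ = 486/125 kN
  M_A = Pab²/L² = 6·(8/5)·(12/5)²/4² = 432/125 kN·m
  R_B = Pa²(a+3b)/L³ = 6·(8/5)²·((8/5)+3·(12/5))/4³ = 264/125 kN
  M_B = -Pa²b/L² = -6·(8/5)²·(12/5)/4² = -288/125 kN·m
Load 4 — uniform load w=5 kN/m over full span:
  R_A = wL/2 = 5·4/2 = 10 kN
  M_A = wL²/12 = 5·4²/12 = 20/3 kN·m
  R_B = wL/2 = 5·4/2 = 10 kN
  M_B = -wL²/12 = -5·4²/12 = -20/3 kN·m
Superposition: R_A = 2719/125 kN, M_A = 6604/375 kN·m, R_B = 3656/125 kN, M_B = -7576/375 kN·m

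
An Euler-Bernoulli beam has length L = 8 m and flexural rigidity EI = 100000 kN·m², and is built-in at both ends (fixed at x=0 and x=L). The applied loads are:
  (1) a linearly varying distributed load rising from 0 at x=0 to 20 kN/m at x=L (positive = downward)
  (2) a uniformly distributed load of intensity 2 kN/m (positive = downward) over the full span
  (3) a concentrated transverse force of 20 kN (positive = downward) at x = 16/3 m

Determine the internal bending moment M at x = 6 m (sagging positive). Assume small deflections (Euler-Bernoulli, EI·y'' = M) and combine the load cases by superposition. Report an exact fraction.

Load 1 — triangular load w₀=20 kN/m (0→w₀ over full span):
  M_1 = 3w₀Lx/20 - w₀L²/30 - w₀x³/(6L) = 3·20·8·6/20 - 20·8²/30 - 20·6³/(6·8) = 34/3 kN·m
Load 2 — uniform load w=2 kN/m over full span:
  M_2 = wLx/2 - wL²/12 - wx²/2 = 2·8·6/2 - 2·8²/12 - 2·6²/2 = 4/3 kN·m
Load 3 — point force P=20 kN at a=16/3 m (b=L-a=8/3):
  M_3 = Pa²(a+3b)(L-x)/L³ - Pa²b/L²  [x>a] = 20·(16/3)²·((16/3)+3·(8/3))·(8-6)/8³ - 20·(16/3)²·(8/3)/8² = 160/27 kN·m
Superposition: M = Σ M_i = 502/27 kN·m ≈ 18.592593 kN·m

M(6) = 502/27 kN·m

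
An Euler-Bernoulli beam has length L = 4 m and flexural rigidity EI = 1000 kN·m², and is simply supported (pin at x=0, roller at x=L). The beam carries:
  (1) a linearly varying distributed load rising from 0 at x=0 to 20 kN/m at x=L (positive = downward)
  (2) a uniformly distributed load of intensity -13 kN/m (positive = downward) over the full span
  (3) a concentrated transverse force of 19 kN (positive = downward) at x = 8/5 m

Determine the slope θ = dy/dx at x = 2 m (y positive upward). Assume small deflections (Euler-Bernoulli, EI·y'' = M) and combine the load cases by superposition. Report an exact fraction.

θ(2) = 151/562500 rad

Load 1 — triangular load w₀=20 kN/m (0→w₀ over full span):
  θ_1 = -w₀(7L⁴-30L²x²+15x⁴)/(360LEI) = -20·(7·4⁴-30·4²·2²+15·2⁴)/(360·4·1000) = -7/4500 rad
Load 2 — uniform load w=-13 kN/m over full span:
  θ_2 = -w(L³-6Lx²+4x³)/(24EI) = -(-13)·(4³-6·4·2²+4·2³)/(24·1000) = 0 rad
Load 3 — point force P=19 kN at a=8/5 m (b=L-a=12/5):
  θ_3 = -Pa(2L²-6Lx+3x²+a²)/(6LEI)  [x>a] = -19·(8/5)·(2·4²-6·4·2+3·2²+(8/5)²)/(6·4·1000) = 57/31250 rad
Superposition: θ = Σ θ_i = 151/562500 rad ≈ 0.000268 rad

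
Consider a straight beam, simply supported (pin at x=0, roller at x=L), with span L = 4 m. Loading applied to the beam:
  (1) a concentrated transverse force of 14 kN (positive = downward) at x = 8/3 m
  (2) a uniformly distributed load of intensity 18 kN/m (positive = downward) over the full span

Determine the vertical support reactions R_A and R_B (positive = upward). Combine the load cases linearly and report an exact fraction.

R_A = 122/3 kN, R_B = 136/3 kN

Load 1 — point force P=14 kN at a=8/3 m (b=L-a=4/3):
  R_A = Pb/L = 14·(4/3)/4 = 14/3 kN
  R_B = Pa/L = 14·(8/3)/4 = 28/3 kN
Load 2 — uniform load w=18 kN/m over full span:
  R_A = wL/2 = 18·4/2 = 36 kN
  R_B = wL/2 = 18·4/2 = 36 kN
Superposition: R_A = 122/3 kN, R_B = 136/3 kN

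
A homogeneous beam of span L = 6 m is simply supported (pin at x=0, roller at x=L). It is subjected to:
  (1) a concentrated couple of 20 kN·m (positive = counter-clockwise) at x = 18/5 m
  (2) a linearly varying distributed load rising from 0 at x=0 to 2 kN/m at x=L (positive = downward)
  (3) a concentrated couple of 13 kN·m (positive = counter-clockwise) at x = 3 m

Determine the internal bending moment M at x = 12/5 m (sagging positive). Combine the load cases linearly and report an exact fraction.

M(12/5) = 2154/125 kN·m

Load 1 — applied couple M₀=20 kN·m at a=18/5 m (b=L-a=12/5):
  M_1 = M₀x/L  [x≤a] = 20·(12/5)/6 = 8 kN·m
Load 2 — triangular load w₀=2 kN/m (0→w₀ over full span):
  M_2 = w₀Lx/6 - w₀x³/(6L) = 2·6·(12/5)/6 - 2·(12/5)³/(6·6) = 504/125 kN·m
Load 3 — applied couple M₀=13 kN·m at a=3 m (b=L-a=3):
  M_3 = M₀x/L  [x≤a] = 13·(12/5)/6 = 26/5 kN·m
Superposition: M = Σ M_i = 2154/125 kN·m ≈ 17.232000 kN·m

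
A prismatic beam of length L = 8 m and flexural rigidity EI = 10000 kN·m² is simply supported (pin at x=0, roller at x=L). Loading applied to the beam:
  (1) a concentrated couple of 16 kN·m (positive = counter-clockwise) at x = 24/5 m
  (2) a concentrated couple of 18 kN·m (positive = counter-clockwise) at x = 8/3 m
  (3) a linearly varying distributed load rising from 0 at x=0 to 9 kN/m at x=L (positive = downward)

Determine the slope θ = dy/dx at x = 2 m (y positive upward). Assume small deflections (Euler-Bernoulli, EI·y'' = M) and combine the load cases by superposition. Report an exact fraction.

θ(2) = -18283/3000000 rad

Load 1 — applied couple M₀=16 kN·m at a=24/5 m (b=L-a=16/5):
  θ_1 = (M₀x²/(2L)+C₁)/EI  [x≤a] with C₁=M₀(3b²-L²)/(6L)=-832/75 = (16·2²/(2·8)+(-832/75))/10000 = -133/187500 rad
Load 2 — applied couple M₀=18 kN·m at a=8/3 m (b=L-a=16/3):
  θ_2 = (M₀x²/(2L)+C₁)/EI  [x≤a] with C₁=M₀(3b²-L²)/(6L)=8 = (18·2²/(2·8)+8)/10000 = 1/800 rad
Load 3 — triangular load w₀=9 kN/m (0→w₀ over full span):
  θ_3 = -w₀(7L⁴-30L²x²+15x⁴)/(360LEI) = -9·(7·8⁴-30·8²·2²+15·2⁴)/(360·8·10000) = -1327/200000 rad
Superposition: θ = Σ θ_i = -18283/3000000 rad ≈ -0.006094 rad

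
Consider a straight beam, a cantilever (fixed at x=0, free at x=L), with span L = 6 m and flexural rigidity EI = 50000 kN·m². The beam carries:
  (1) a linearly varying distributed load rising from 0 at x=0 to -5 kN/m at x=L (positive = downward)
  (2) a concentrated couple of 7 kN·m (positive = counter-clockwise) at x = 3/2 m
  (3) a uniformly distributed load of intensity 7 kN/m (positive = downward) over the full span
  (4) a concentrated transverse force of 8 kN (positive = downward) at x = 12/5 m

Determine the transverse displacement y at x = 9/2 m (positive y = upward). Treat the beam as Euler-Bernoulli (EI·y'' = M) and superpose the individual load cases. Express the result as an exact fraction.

y(9/2) = -26294247/3200000000 m

Load 1 — triangular load w₀=-5 kN/m (0→w₀ over full span):
  y_1 = (w₀Lx³/12-w₀L²x²/6-w₀x⁵/(120L))/EI = ((-5)·6·(9/2)³/12-(-5)·6²·(9/2)²/6-(-5)·(9/2)⁵/(120·6))/50000 = 200961/25600000 m
Load 2 — applied couple M₀=7 kN·m at a=3/2 m (b=L-a=9/2):
  y_2 = M₀a(2x-a)/(2EI)  [x>a] = 7·(3/2)·(2·(9/2)-(3/2))/(2·50000) = 63/80000 m
Load 3 — uniform load w=7 kN/m over full span:
  y_3 = -wx²(x²-4Lx+6L²)/(24EI) = -7·(9/2)²·((9/2)²-4·6·(9/2)+6·6²)/(24·50000) = -96957/6400000 m
Load 4 — point force P=8 kN at a=12/5 m (b=L-a=18/5):
  y_4 = -Pa²(3x-a)/(6EI)  [x>a] = -8·(12/5)²·(3·(9/2)-(12/5))/(6·50000) = -666/390625 m
Superposition: y = Σ y_i = -26294247/3200000000 m ≈ -0.008217 m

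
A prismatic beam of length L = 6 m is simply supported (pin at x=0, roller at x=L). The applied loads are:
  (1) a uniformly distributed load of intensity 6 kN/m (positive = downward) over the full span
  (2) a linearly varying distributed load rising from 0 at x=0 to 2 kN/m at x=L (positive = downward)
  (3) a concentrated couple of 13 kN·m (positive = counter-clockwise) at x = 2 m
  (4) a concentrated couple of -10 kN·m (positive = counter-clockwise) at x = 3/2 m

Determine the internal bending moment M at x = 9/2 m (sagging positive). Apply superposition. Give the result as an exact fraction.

M(9/2) = 375/16 kN·m

Load 1 — uniform load w=6 kN/m over full span:
  M_1 = wx(L-x)/2 = 6·(9/2)·(6-(9/2))/2 = 81/4 kN·m
Load 2 — triangular load w₀=2 kN/m (0→w₀ over full span):
  M_2 = w₀Lx/6 - w₀x³/(6L) = 2·6·(9/2)/6 - 2·(9/2)³/(6·6) = 63/16 kN·m
Load 3 — applied couple M₀=13 kN·m at a=2 m (b=L-a=4):
  M_3 = M₀x/L - M₀  [x>a] = 13·(9/2)/6 - 13 = -13/4 kN·m
Load 4 — applied couple M₀=-10 kN·m at a=3/2 m (b=L-a=9/2):
  M_4 = M₀x/L - M₀  [x>a] = (-10)·(9/2)/6 - (-10) = 5/2 kN·m
Superposition: M = Σ M_i = 375/16 kN·m ≈ 23.437500 kN·m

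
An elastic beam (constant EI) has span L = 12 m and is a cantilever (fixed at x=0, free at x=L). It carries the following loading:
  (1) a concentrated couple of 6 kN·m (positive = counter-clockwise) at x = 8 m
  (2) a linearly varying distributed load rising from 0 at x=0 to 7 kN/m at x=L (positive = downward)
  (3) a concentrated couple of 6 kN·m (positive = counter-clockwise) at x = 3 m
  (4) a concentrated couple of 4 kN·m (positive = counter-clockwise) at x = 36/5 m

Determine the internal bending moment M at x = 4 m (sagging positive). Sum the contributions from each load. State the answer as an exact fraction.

Load 1 — applied couple M₀=6 kN·m at a=8 m (b=L-a=4):
  M_1 = M₀  [x≤a] = 6 = 6 kN·m
Load 2 — triangular load w₀=7 kN/m (0→w₀ over full span):
  M_2 = w₀Lx/2 - w₀L²/3 - w₀x³/(6L) = 7·12·4/2 - 7·12²/3 - 7·4³/(6·12) = -1568/9 kN·m
Load 3 — applied couple M₀=6 kN·m at a=3 m (b=L-a=9):
  M_3 = 0  [x>a] = 0 kN·m
Load 4 — applied couple M₀=4 kN·m at a=36/5 m (b=L-a=24/5):
  M_4 = M₀  [x≤a] = 4 = 4 kN·m
Superposition: M = Σ M_i = -1478/9 kN·m ≈ -164.222222 kN·m

M(4) = -1478/9 kN·m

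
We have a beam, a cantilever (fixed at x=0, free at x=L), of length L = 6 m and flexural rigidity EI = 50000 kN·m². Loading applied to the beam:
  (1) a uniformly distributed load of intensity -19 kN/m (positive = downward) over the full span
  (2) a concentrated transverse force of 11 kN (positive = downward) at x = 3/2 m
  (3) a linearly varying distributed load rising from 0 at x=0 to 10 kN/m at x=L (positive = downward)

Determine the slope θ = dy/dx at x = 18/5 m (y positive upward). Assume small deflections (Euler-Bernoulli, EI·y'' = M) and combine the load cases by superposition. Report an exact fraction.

Load 1 — uniform load w=-19 kN/m over full span:
  θ_1 = -wx(x²-3Lx+3L²)/(6EI) = -(-19)·(18/5)·((18/5)²-3·6·(18/5)+3·6²)/(6·50000) = 20007/1562500 rad
Load 2 — point force P=11 kN at a=3/2 m (b=L-a=9/2):
  θ_2 = -Pa²/(2EI)  [x>a] = -11·(3/2)²/(2·50000) = -99/400000 rad
Load 3 — triangular load w₀=10 kN/m (0→w₀ over full span):
  θ_3 = (w₀Lx²/4-w₀L²x/3-w₀x⁴/(24L))/EI = (10·6·(18/5)²/4-10·6²·(18/5)/3-10·(18/5)⁴/(24·6))/50000 = -15579/3125000 rad
Superposition: θ = Σ θ_i = 75717/10000000 rad ≈ 0.007572 rad

θ(18/5) = 75717/10000000 rad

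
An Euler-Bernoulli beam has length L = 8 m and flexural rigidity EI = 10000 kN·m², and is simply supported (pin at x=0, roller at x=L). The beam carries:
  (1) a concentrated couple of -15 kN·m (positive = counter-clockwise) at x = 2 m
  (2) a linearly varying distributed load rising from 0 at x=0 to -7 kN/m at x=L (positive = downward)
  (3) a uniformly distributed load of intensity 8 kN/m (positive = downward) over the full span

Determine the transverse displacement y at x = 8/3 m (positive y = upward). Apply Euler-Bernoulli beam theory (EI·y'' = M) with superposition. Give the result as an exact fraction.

y(8/3) = -46067/1822500 m

Load 1 — applied couple M₀=-15 kN·m at a=2 m (b=L-a=6):
  y_1 = (M₀x³/(6L)-M₀(x-a)²/2+C₁x)/EI  [x>a] with C₁=M₀(3b²-L²)/(6L)=-55/4 = ((-15)·(8/3)³/(6·8)-(-15)·((8/3)-2)²/2+(-55/4)·(8/3))/10000 = -53/13500 m
Load 2 — triangular load w₀=-7 kN/m (0→w₀ over full span):
  y_2 = -w₀x(7L⁴-10L²x²+3x⁴)/(360LEI) = -(-7)·(8/3)·(7·8⁴-10·8²·(8/3)²+3·(8/3)⁴)/(360·8·10000) = 7168/455625 m
Load 3 — uniform load w=8 kN/m over full span:
  y_3 = -wx(L³-2Lx²+x³)/(24EI) = -8·(8/3)·(8³-2·8·(8/3)²+(8/3)³)/(24·10000) = -5632/151875 m
Superposition: y = Σ y_i = -46067/1822500 m ≈ -0.025277 m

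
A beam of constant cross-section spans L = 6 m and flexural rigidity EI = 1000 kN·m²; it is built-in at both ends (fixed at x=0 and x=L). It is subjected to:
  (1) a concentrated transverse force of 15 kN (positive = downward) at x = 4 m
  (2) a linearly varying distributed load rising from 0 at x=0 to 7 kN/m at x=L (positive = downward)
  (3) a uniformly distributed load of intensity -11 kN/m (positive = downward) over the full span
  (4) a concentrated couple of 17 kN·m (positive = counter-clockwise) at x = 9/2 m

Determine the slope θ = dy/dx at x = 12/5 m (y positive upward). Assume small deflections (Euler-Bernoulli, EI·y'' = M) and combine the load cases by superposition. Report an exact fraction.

θ(12/5) = -6237/2500000 rad

Load 1 — point force P=15 kN at a=4 m (b=L-a=2):
  θ_1 = -Pb²x(2aL-(3a+b)x)/(2L³EI)  [x≤a] = -15·2²·(12/5)·(2·4·6-(3·4+2)·(12/5))/(2·6³·1000) = -3/625 rad
Load 2 — triangular load w₀=7 kN/m (0→w₀ over full span):
  θ_2 = -w₀(2x(L-x)(L-2x)(x+2L)+x²(L-x)²)/(120LEI) = -7·(2·(12/5)·(6-(12/5))·(6-2·(12/5))·((12/5)+2·6)+(12/5)²·(6-(12/5))²)/(120·6·1000) = -567/156250 rad
Load 3 — uniform load w=-11 kN/m over full span:
  θ_3 = -wx(L-x)(L-2x)/(12EI) = -(-11)·(12/5)·(6-(12/5))·(6-2·(12/5))/(12·1000) = 297/31250 rad
Load 4 — applied couple M₀=17 kN·m at a=9/2 m (b=L-a=3/2):
  θ_4 = (R_Ax²/2 - M_Ax)/EI  [x≤a] with R_A=51/16, M_A=85/16 = ((51/16)·(12/5)²/2 - (85/16)·(12/5))/1000 = -357/100000 rad
Superposition: θ = Σ θ_i = -6237/2500000 rad ≈ -0.002495 rad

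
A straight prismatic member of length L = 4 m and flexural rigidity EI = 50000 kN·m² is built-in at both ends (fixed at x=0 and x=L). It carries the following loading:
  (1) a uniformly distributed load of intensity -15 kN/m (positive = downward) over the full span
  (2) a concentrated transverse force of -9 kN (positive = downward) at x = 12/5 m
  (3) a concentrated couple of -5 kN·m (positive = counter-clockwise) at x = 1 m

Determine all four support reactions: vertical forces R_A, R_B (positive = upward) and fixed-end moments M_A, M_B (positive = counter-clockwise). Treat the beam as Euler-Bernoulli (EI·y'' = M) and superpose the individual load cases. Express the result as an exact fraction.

Load 1 — uniform load w=-15 kN/m over full span:
  R_A = wL/2 = (-15)·4/2 = -30 kN
  M_A = wL²/12 = (-15)·4²/12 = -20 kN·m
  R_B = wL/2 = (-15)·4/2 = -30 kN
  M_B = -wL²/12 = -(-15)·4²/12 = 20 kN·m
Load 2 — point force P=-9 kN at a=12/5 m (b=L-a=8/5):
  R_A = Pb²(3a+b)/L³ = (-9)·(8/5)²·(3·(12/5)+(8/5))/4³ = -396/125 kN
  M_A = Pab²/L² = (-9)·(12/5)·(8/5)²/4² = -432/125 kN·m
  R_B = Pa²(a+3b)/L³ = (-9)·(12/5)²·((12/5)+3·(8/5))/4³ = -729/125 kN
  M_B = -Pa²b/L² = -(-9)·(12/5)²·(8/5)/4² = 648/125 kN·m
Load 3 — applied couple M₀=-5 kN·m at a=1 m (b=L-a=3):
  R_A = 6M₀ab/L³ = 6·(-5)·1·3/4³ = -45/32 kN
  M_A = M₀b(2a-b)/L² = (-5)·3·(2·1-3)/4² = 15/16 kN·m
  R_B = -6M₀ab/L³ = -6·(-5)·1·3/4³ = 45/32 kN
  M_B = M₀a(2b-a)/L² = (-5)·1·(2·3-1)/4² = -25/16 kN·m
Superposition: R_A = -138297/4000 kN, M_A = -45037/2000 kN·m, R_B = -137703/4000 kN, M_B = 47243/2000 kN·m

R_A = -138297/4000 kN, M_A = -45037/2000 kN·m, R_B = -137703/4000 kN, M_B = 47243/2000 kN·m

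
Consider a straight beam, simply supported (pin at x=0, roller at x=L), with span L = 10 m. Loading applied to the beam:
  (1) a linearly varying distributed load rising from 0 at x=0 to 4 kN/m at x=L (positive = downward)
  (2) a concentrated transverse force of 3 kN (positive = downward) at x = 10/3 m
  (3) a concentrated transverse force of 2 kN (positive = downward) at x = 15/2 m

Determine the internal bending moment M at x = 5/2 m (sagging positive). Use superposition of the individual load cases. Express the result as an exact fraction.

Load 1 — triangular load w₀=4 kN/m (0→w₀ over full span):
  M_1 = w₀Lx/6 - w₀x³/(6L) = 4·10·(5/2)/6 - 4·(5/2)³/(6·10) = 125/8 kN·m
Load 2 — point force P=3 kN at a=10/3 m (b=L-a=20/3):
  M_2 = Pbx/L  [x≤a] = 3·(20/3)·(5/2)/10 = 5 kN·m
Load 3 — point force P=2 kN at a=15/2 m (b=L-a=5/2):
  M_3 = Pbx/L  [x≤a] = 2·(5/2)·(5/2)/10 = 5/4 kN·m
Superposition: M = Σ M_i = 175/8 kN·m ≈ 21.875000 kN·m

M(5/2) = 175/8 kN·m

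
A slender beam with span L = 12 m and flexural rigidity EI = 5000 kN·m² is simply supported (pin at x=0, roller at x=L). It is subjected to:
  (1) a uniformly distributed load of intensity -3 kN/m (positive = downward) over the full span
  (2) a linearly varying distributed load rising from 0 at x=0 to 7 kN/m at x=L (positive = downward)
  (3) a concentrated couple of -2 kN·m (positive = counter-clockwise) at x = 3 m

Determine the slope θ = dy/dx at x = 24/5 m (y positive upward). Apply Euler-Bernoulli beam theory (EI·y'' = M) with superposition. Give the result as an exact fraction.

θ(24/5) = -59891/12500000 rad

Load 1 — uniform load w=-3 kN/m over full span:
  θ_1 = -w(L³-6Lx²+4x³)/(24EI) = -(-3)·(12³-6·12·(24/5)²+4·(24/5)³)/(24·5000) = 999/78125 rad
Load 2 — triangular load w₀=7 kN/m (0→w₀ over full span):
  θ_2 = -w₀(7L⁴-30L²x²+15x⁴)/(360LEI) = -7·(7·12⁴-30·12²·(24/5)²+15·(24/5)⁴)/(360·12·5000) = -6783/390625 rad
Load 3 — applied couple M₀=-2 kN·m at a=3 m (b=L-a=9):
  θ_3 = (M₀x²/(2L)-M₀(x-a)+C₁)/EI  [x>a] with C₁=M₀(3b²-L²)/(6L)=-11/4 = ((-2)·(24/5)²/(2·12)-(-2)·((24/5)-3)+(-11/4))/5000 = -107/500000 rad
Superposition: θ = Σ θ_i = -59891/12500000 rad ≈ -0.004791 rad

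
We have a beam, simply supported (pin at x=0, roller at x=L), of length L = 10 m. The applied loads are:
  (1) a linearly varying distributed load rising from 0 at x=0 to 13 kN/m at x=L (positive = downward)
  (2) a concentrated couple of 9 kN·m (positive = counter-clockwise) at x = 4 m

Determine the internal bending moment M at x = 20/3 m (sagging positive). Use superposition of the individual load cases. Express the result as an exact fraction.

M(20/3) = 6257/81 kN·m

Load 1 — triangular load w₀=13 kN/m (0→w₀ over full span):
  M_1 = w₀Lx/6 - w₀x³/(6L) = 13·10·(20/3)/6 - 13·(20/3)³/(6·10) = 6500/81 kN·m
Load 2 — applied couple M₀=9 kN·m at a=4 m (b=L-a=6):
  M_2 = M₀x/L - M₀  [x>a] = 9·(20/3)/10 - 9 = -3 kN·m
Superposition: M = Σ M_i = 6257/81 kN·m ≈ 77.246914 kN·m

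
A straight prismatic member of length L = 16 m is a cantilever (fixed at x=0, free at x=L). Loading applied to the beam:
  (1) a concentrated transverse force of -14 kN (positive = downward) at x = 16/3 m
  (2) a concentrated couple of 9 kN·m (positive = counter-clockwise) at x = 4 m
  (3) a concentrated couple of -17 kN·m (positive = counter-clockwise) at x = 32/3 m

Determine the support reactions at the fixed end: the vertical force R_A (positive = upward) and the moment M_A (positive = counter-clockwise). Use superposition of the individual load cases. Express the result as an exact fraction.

Load 1 — point force P=-14 kN at a=16/3 m (b=L-a=32/3):
  R_A = P = (-14) = -14 kN
  M_A = Pa = (-14)·(16/3) = -224/3 kN·m
Load 2 — applied couple M₀=9 kN·m at a=4 m (b=L-a=12):
  R_A = 0 kN
  M_A = -M₀ = -9 kN·m
Load 3 — applied couple M₀=-17 kN·m at a=32/3 m (b=L-a=16/3):
  R_A = 0 kN
  M_A = -M₀ = -(-17) = 17 kN·m
Superposition: R_A = -14 kN, M_A = -200/3 kN·m

R_A = -14 kN, M_A = -200/3 kN·m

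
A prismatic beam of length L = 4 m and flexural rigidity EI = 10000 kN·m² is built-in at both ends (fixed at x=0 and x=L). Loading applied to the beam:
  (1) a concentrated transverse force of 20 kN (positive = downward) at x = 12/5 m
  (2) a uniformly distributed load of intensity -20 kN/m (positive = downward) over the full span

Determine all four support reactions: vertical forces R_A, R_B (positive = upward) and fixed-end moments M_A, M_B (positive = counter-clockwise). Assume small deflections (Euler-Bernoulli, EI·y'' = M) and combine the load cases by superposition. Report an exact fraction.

Load 1 — point force P=20 kN at a=12/5 m (b=L-a=8/5):
  R_A = Pb²(3a+b)/L³ = 20·(8/5)²·(3·(12/5)+(8/5))/4³ = 176/25 kN
  M_A = Pab²/L² = 20·(12/5)·(8/5)²/4² = 192/25 kN·m
  R_B = Pa²(a+3b)/L³ = 20·(12/5)²·((12/5)+3·(8/5))/4³ = 324/25 kN
  M_B = -Pa²b/L² = -20·(12/5)²·(8/5)/4² = -288/25 kN·m
Load 2 — uniform load w=-20 kN/m over full span:
  R_A = wL/2 = (-20)·4/2 = -40 kN
  M_A = wL²/12 = (-20)·4²/12 = -80/3 kN·m
  R_B = wL/2 = (-20)·4/2 = -40 kN
  M_B = -wL²/12 = -(-20)·4²/12 = 80/3 kN·m
Superposition: R_A = -824/25 kN, M_A = -1424/75 kN·m, R_B = -676/25 kN, M_B = 1136/75 kN·m

R_A = -824/25 kN, M_A = -1424/75 kN·m, R_B = -676/25 kN, M_B = 1136/75 kN·m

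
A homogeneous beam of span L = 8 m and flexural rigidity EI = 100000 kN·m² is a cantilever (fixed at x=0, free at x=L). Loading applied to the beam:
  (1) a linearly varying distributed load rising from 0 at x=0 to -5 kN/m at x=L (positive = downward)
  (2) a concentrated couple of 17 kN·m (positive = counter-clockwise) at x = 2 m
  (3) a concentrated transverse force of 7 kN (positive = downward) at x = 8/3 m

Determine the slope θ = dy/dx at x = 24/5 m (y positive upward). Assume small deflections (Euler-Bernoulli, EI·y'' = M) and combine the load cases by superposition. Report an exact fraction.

Load 1 — triangular load w₀=-5 kN/m (0→w₀ over full span):
  θ_1 = (w₀Lx²/4-w₀L²x/3-w₀x⁴/(24L))/EI = ((-5)·8·(24/5)²/4-(-5)·8²·(24/5)/3-(-5)·(24/5)⁴/(24·8))/100000 = 1154/390625 rad
Load 2 — applied couple M₀=17 kN·m at a=2 m (b=L-a=6):
  θ_2 = M₀a/EI  [x>a] = 17·2/100000 = 17/50000 rad
Load 3 — point force P=7 kN at a=8/3 m (b=L-a=16/3):
  θ_3 = -Pa²/(2EI)  [x>a] = -7·(8/3)²/(2·100000) = -7/28125 rad
Superposition: θ = Σ θ_i = 171301/56250000 rad ≈ 0.003045 rad

θ(24/5) = 171301/56250000 rad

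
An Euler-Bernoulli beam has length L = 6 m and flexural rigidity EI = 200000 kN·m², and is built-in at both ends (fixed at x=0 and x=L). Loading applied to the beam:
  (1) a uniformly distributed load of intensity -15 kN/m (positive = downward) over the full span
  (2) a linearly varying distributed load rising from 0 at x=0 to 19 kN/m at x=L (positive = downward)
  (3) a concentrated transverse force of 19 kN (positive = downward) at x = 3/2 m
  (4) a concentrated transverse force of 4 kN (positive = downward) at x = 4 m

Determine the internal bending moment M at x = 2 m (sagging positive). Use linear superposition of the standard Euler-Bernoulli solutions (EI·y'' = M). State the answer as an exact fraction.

Load 1 — uniform load w=-15 kN/m over full span:
  M_1 = wLx/2 - wL²/12 - wx²/2 = (-15)·6·2/2 - (-15)·6²/12 - (-15)·2²/2 = -15 kN·m
Load 2 — triangular load w₀=19 kN/m (0→w₀ over full span):
  M_2 = 3w₀Lx/20 - w₀L²/30 - w₀x³/(6L) = 3·19·6·2/20 - 19·6²/30 - 19·2³/(6·6) = 323/45 kN·m
Load 3 — point force P=19 kN at a=3/2 m (b=L-a=9/2):
  M_3 = Pa²(a+3b)(L-x)/L³ - Pa²b/L²  [x>a] = 19·(3/2)²·((3/2)+3·(9/2))·(6-2)/6³ - 19·(3/2)²·(9/2)/6² = 209/32 kN·m
Load 4 — point force P=4 kN at a=4 m (b=L-a=2):
  M_4 = Pb²(3a+b)x/L³ - Pab²/L²  [x≤a] = 4·2²·(3·4+2)·2/6³ - 4·4·2²/6² = 8/27 kN·m
Superposition: M = Σ M_i = -4297/4320 kN·m ≈ -0.994676 kN·m

M(2) = -4297/4320 kN·m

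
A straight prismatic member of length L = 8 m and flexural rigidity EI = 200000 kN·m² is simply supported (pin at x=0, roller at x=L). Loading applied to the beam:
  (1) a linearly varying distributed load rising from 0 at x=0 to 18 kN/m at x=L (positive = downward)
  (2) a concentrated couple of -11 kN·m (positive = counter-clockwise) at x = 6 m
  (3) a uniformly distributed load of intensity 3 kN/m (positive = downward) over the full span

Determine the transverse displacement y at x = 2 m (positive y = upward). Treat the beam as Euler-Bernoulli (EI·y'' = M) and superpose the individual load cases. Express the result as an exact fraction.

Load 1 — triangular load w₀=18 kN/m (0→w₀ over full span):
  y_1 = -w₀x(7L⁴-10L²x²+3x⁴)/(360LEI) = -18·2·(7·8⁴-10·8²·2²+3·2⁴)/(360·8·200000) = -327/200000 m
Load 2 — applied couple M₀=-11 kN·m at a=6 m (b=L-a=2):
  y_2 = (M₀x³/(6L)+C₁x)/EI  [x≤a] with C₁=M₀(3b²-L²)/(6L)=143/12 = ((-11)·2³/(6·8)+(143/12)·2)/200000 = 11/100000 m
Load 3 — uniform load w=3 kN/m over full span:
  y_3 = -wx(L³-2Lx²+x³)/(24EI) = -3·2·(8³-2·8·2²+2³)/(24·200000) = -57/100000 m
Superposition: y = Σ y_i = -419/200000 m ≈ -0.002095 m

y(2) = -419/200000 m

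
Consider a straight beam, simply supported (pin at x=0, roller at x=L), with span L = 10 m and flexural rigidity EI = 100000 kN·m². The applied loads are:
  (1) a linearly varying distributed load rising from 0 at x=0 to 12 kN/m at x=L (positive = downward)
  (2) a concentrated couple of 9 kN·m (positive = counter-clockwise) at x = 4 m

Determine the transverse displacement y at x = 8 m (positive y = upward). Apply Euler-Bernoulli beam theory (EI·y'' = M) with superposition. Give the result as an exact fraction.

y(8) = -1479/312500 m

Load 1 — triangular load w₀=12 kN/m (0→w₀ over full span):
  y_1 = -w₀x(7L⁴-10L²x²+3x⁴)/(360LEI) = -12·8·(7·10⁴-10·10²·8²+3·8⁴)/(360·10·100000) = -381/78125 m
Load 2 — applied couple M₀=9 kN·m at a=4 m (b=L-a=6):
  y_2 = (M₀x³/(6L)-M₀(x-a)²/2+C₁x)/EI  [x>a] with C₁=M₀(3b²-L²)/(6L)=6/5 = (9·8³/(6·10)-9·(8-4)²/2+(6/5)·8)/100000 = 9/62500 m
Superposition: y = Σ y_i = -1479/312500 m ≈ -0.004733 m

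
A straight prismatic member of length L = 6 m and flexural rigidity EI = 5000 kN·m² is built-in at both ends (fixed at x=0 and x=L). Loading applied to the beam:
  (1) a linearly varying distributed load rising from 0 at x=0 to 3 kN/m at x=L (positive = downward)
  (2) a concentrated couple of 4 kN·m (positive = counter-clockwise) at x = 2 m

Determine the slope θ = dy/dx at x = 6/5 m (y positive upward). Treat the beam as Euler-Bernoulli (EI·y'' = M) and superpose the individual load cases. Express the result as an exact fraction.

θ(6/5) = -139/390625 rad

Load 1 — triangular load w₀=3 kN/m (0→w₀ over full span):
  θ_1 = -w₀(2x(L-x)(L-2x)(x+2L)+x²(L-x)²)/(120LEI) = -3·(2·(6/5)·(6-(6/5))·(6-2·(6/5))·((6/5)+2·6)+(6/5)²·(6-(6/5))²)/(120·6·5000) = -189/390625 rad
Load 2 — applied couple M₀=4 kN·m at a=2 m (b=L-a=4):
  θ_2 = (R_Ax²/2 - M_Ax)/EI  [x≤a] with R_A=8/9, M_A=0 = ((8/9)·(6/5)²/2 - 0·(6/5))/5000 = 2/15625 rad
Superposition: θ = Σ θ_i = -139/390625 rad ≈ -0.000356 rad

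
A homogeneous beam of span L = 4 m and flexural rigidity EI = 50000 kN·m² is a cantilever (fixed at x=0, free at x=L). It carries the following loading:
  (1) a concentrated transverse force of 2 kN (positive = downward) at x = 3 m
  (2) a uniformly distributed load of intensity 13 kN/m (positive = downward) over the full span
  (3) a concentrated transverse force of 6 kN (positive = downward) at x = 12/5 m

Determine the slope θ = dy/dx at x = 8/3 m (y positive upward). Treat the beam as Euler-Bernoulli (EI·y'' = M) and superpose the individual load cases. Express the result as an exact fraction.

θ(8/3) = -20212/6328125 rad

Load 1 — point force P=2 kN at a=3 m (b=L-a=1):
  θ_1 = -Px(2a-x)/(2EI)  [x≤a] = -2·(8/3)·(2·3-(8/3))/(2·50000) = -1/5625 rad
Load 2 — uniform load w=13 kN/m over full span:
  θ_2 = -wx(x²-3Lx+3L²)/(6EI) = -13·(8/3)·((8/3)²-3·4·(8/3)+3·4²)/(6·50000) = -676/253125 rad
Load 3 — point force P=6 kN at a=12/5 m (b=L-a=8/5):
  θ_3 = -Pa²/(2EI)  [x>a] = -6·(12/5)²/(2·50000) = -27/78125 rad
Superposition: θ = Σ θ_i = -20212/6328125 rad ≈ -0.003194 rad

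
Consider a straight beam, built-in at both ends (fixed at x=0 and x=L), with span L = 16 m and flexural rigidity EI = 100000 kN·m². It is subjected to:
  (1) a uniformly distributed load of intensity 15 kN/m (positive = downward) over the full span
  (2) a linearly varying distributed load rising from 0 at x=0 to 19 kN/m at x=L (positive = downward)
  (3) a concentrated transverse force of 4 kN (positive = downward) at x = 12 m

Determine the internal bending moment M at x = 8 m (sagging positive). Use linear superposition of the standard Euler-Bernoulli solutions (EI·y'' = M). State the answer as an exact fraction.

M(8) = 790/3 kN·m

Load 1 — uniform load w=15 kN/m over full span:
  M_1 = wLx/2 - wL²/12 - wx²/2 = 15·16·8/2 - 15·16²/12 - 15·8²/2 = 160 kN·m
Load 2 — triangular load w₀=19 kN/m (0→w₀ over full span):
  M_2 = 3w₀Lx/20 - w₀L²/30 - w₀x³/(6L) = 3·19·16·8/20 - 19·16²/30 - 19·8³/(6·16) = 304/3 kN·m
Load 3 — point force P=4 kN at a=12 m (b=L-a=4):
  M_3 = Pb²(3a+b)x/L³ - Pab²/L²  [x≤a] = 4·4²·(3·12+4)·8/16³ - 4·12·4²/16² = 2 kN·m
Superposition: M = Σ M_i = 790/3 kN·m ≈ 263.333333 kN·m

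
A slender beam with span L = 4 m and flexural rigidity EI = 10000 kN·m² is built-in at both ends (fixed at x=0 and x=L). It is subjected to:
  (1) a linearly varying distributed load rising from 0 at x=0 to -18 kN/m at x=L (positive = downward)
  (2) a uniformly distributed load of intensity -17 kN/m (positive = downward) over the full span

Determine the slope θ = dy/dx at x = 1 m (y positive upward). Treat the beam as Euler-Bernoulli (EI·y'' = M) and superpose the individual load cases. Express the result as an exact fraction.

Load 1 — triangular load w₀=-18 kN/m (0→w₀ over full span):
  θ_1 = -w₀(2x(L-x)(L-2x)(x+2L)+x²(L-x)²)/(120LEI) = -(-18)·(2·1·(4-1)·(4-2·1)·(1+2·4)+1²·(4-1)²)/(120·4·10000) = 351/800000 rad
Load 2 — uniform load w=-17 kN/m over full span:
  θ_2 = -wx(L-x)(L-2x)/(12EI) = -(-17)·1·(4-1)·(4-2·1)/(12·10000) = 17/20000 rad
Superposition: θ = Σ θ_i = 1031/800000 rad ≈ 0.001289 rad

θ(1) = 1031/800000 rad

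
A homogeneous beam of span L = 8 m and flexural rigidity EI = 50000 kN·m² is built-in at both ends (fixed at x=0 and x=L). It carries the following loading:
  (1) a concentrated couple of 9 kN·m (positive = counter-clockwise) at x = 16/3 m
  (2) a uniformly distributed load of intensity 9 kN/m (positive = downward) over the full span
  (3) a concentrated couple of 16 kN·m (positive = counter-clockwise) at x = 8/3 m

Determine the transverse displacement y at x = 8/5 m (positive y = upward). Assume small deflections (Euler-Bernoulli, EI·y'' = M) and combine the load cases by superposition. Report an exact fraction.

Load 1 — applied couple M₀=9 kN·m at a=16/3 m (b=L-a=8/3):
  y_1 = (R_Ax³/6 - M_Ax²/2)/EI  [x≤a] with R_A=3/2, M_A=3 = ((3/2)·(8/5)³/6 - 3·(8/5)²/2)/50000 = -22/390625 m
Load 2 — uniform load w=9 kN/m over full span:
  y_2 = -wx²(L-x)²/(24EI) = -9·(8/5)²·(8-(8/5))²/(24·50000) = -1536/1953125 m
Load 3 — applied couple M₀=16 kN·m at a=8/3 m (b=L-a=16/3):
  y_3 = (R_Ax³/6 - M_Ax²/2)/EI  [x≤a] with R_A=8/3, M_A=0 = ((8/3)·(8/5)³/6 - 0·(8/5)²/2)/50000 = 128/3515625 m
Superposition: y = Σ y_i = -14174/17578125 m ≈ -0.000806 m

y(8/5) = -14174/17578125 m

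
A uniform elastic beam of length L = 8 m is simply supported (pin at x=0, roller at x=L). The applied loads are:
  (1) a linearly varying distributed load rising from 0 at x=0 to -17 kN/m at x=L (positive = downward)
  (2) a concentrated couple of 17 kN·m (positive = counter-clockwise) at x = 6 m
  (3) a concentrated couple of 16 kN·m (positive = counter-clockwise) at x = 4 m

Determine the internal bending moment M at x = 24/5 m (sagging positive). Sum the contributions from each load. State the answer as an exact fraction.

M(24/5) = -8229/125 kN·m

Load 1 — triangular load w₀=-17 kN/m (0→w₀ over full span):
  M_1 = w₀Lx/6 - w₀x³/(6L) = (-17)·8·(24/5)/6 - (-17)·(24/5)³/(6·8) = -8704/125 kN·m
Load 2 — applied couple M₀=17 kN·m at a=6 m (b=L-a=2):
  M_2 = M₀x/L  [x≤a] = 17·(24/5)/8 = 51/5 kN·m
Load 3 — applied couple M₀=16 kN·m at a=4 m (b=L-a=4):
  M_3 = M₀x/L - M₀  [x>a] = 16·(24/5)/8 - 16 = -32/5 kN·m
Superposition: M = Σ M_i = -8229/125 kN·m ≈ -65.832000 kN·m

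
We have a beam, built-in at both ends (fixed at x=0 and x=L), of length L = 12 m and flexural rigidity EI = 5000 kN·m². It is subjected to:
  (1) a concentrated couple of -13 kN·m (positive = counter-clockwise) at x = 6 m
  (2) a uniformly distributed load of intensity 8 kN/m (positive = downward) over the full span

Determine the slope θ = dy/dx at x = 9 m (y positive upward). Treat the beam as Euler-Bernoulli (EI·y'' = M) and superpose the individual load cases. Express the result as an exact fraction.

Load 1 — applied couple M₀=-13 kN·m at a=6 m (b=L-a=6):
  θ_1 = (R_Ax²/2 - M_Ax - M₀(x-a))/EI  [x>a] with R_A=-13/8, M_A=-13/4 = ((-13/8)·9²/2 - (-13/4)·9 - (-13)·(9-6))/5000 = 39/80000 rad
Load 2 — uniform load w=8 kN/m over full span:
  θ_2 = -wx(L-x)(L-2x)/(12EI) = -8·9·(12-9)·(12-2·9)/(12·5000) = 27/1250 rad
Superposition: θ = Σ θ_i = 1767/80000 rad ≈ 0.022087 rad

θ(9) = 1767/80000 rad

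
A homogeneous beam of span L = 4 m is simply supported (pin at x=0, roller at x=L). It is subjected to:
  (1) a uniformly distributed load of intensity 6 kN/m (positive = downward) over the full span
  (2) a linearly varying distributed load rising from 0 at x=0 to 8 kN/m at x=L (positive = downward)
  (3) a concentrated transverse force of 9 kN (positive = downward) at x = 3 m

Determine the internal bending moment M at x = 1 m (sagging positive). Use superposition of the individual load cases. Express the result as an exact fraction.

Load 1 — uniform load w=6 kN/m over full span:
  M_1 = wx(L-x)/2 = 6·1·(4-1)/2 = 9 kN·m
Load 2 — triangular load w₀=8 kN/m (0→w₀ over full span):
  M_2 = w₀Lx/6 - w₀x³/(6L) = 8·4·1/6 - 8·1³/(6·4) = 5 kN·m
Load 3 — point force P=9 kN at a=3 m (b=L-a=1):
  M_3 = Pbx/L  [x≤a] = 9·1·1/4 = 9/4 kN·m
Superposition: M = Σ M_i = 65/4 kN·m ≈ 16.250000 kN·m

M(1) = 65/4 kN·m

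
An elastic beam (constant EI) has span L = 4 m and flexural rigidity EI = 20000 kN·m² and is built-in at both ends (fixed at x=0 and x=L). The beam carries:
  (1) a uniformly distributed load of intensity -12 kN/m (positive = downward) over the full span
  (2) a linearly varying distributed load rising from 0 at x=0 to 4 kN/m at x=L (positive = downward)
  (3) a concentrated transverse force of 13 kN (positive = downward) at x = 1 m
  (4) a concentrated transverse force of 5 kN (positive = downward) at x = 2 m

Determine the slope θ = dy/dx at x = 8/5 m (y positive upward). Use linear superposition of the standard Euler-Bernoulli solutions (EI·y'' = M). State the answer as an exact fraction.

Load 1 — uniform load w=-12 kN/m over full span:
  θ_1 = -wx(L-x)(L-2x)/(12EI) = -(-12)·(8/5)·(4-(8/5))·(4-2·(8/5))/(12·20000) = 12/78125 rad
Load 2 — triangular load w₀=4 kN/m (0→w₀ over full span):
  θ_2 = -w₀(2x(L-x)(L-2x)(x+2L)+x²(L-x)²)/(120LEI) = -4·(2·(8/5)·(4-(8/5))·(4-2·(8/5))·((8/5)+2·4)+(8/5)²·(4-(8/5))²)/(120·4·20000) = -12/390625 rad
Load 3 — point force P=13 kN at a=1 m (b=L-a=3):
  θ_3 = Pa²(L-x)(2bL-(3b+a)(L-x))/(2L³EI)  [x>a] = 13·1²·(4-(8/5))·(2·3·4-(3·3+1)·(4-(8/5)))/(2·4³·20000) = 0 rad
Load 4 — point force P=5 kN at a=2 m (b=L-a=2):
  θ_4 = -Pb²x(2aL-(3a+b)x)/(2L³EI)  [x≤a] = -5·2²·(8/5)·(2·2·4-(3·2+2)·(8/5))/(2·4³·20000) = -1/25000 rad
Superposition: θ = Σ θ_i = 259/3125000 rad ≈ 0.000083 rad

θ(8/5) = 259/3125000 rad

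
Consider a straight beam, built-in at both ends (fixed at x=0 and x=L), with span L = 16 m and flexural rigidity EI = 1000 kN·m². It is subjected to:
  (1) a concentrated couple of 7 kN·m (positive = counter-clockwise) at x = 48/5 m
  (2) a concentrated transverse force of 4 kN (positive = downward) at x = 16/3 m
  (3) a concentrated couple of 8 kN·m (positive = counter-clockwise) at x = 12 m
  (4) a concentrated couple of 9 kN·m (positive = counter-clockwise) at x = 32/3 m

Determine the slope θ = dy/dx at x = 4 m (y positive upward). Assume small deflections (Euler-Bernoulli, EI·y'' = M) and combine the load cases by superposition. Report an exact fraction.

Load 1 — applied couple M₀=7 kN·m at a=48/5 m (b=L-a=32/5):
  θ_1 = (R_Ax²/2 - M_Ax)/EI  [x≤a] with R_A=63/100, M_A=56/25 = ((63/100)·4²/2 - (56/25)·4)/1000 = -49/12500 rad
Load 2 — point force P=4 kN at a=16/3 m (b=L-a=32/3):
  θ_2 = -Pb²x(2aL-(3a+b)x)/(2L³EI)  [x≤a] = -4·(32/3)²·4·(2·(16/3)·16-(3·(16/3)+(32/3))·4)/(2·16³·1000) = -16/1125 rad
Load 3 — applied couple M₀=8 kN·m at a=12 m (b=L-a=4):
  θ_3 = (R_Ax²/2 - M_Ax)/EI  [x≤a] with R_A=9/16, M_A=5/2 = ((9/16)·4²/2 - (5/2)·4)/1000 = -11/2000 rad
Load 4 — applied couple M₀=9 kN·m at a=32/3 m (b=L-a=16/3):
  θ_4 = (R_Ax²/2 - M_Ax)/EI  [x≤a] with R_A=3/4, M_A=3 = ((3/4)·4²/2 - 3·4)/1000 = -3/500 rad
Superposition: θ = Σ θ_i = -13339/450000 rad ≈ -0.029642 rad

θ(4) = -13339/450000 rad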